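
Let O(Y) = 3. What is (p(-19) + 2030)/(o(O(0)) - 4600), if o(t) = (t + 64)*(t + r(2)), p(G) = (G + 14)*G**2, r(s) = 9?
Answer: -225/3796 ≈ -0.059273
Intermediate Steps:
p(G) = G**2*(14 + G) (p(G) = (14 + G)*G**2 = G**2*(14 + G))
o(t) = (9 + t)*(64 + t) (o(t) = (t + 64)*(t + 9) = (64 + t)*(9 + t) = (9 + t)*(64 + t))
(p(-19) + 2030)/(o(O(0)) - 4600) = ((-19)**2*(14 - 19) + 2030)/((576 + 3**2 + 73*3) - 4600) = (361*(-5) + 2030)/((576 + 9 + 219) - 4600) = (-1805 + 2030)/(804 - 4600) = 225/(-3796) = 225*(-1/3796) = -225/3796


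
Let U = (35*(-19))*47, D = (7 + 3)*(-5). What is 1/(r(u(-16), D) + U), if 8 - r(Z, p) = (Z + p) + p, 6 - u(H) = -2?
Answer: -1/31155 ≈ -3.2098e-5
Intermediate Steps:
D = -50 (D = 10*(-5) = -50)
u(H) = 8 (u(H) = 6 - 1*(-2) = 6 + 2 = 8)
U = -31255 (U = -665*47 = -31255)
r(Z, p) = 8 - Z - 2*p (r(Z, p) = 8 - ((Z + p) + p) = 8 - (Z + 2*p) = 8 + (-Z - 2*p) = 8 - Z - 2*p)
1/(r(u(-16), D) + U) = 1/((8 - 1*8 - 2*(-50)) - 31255) = 1/((8 - 8 + 100) - 31255) = 1/(100 - 31255) = 1/(-31155) = -1/31155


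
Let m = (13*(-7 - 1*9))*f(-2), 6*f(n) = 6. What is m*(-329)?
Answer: 68432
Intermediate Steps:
f(n) = 1 (f(n) = (1/6)*6 = 1)
m = -208 (m = (13*(-7 - 1*9))*1 = (13*(-7 - 9))*1 = (13*(-16))*1 = -208*1 = -208)
m*(-329) = -208*(-329) = 68432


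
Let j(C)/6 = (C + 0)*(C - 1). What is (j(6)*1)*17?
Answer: 3060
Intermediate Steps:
j(C) = 6*C*(-1 + C) (j(C) = 6*((C + 0)*(C - 1)) = 6*(C*(-1 + C)) = 6*C*(-1 + C))
(j(6)*1)*17 = ((6*6*(-1 + 6))*1)*17 = ((6*6*5)*1)*17 = (180*1)*17 = 180*17 = 3060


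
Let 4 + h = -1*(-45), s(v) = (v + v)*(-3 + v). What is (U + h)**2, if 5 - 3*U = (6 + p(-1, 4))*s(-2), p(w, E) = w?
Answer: 784/9 ≈ 87.111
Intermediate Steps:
s(v) = 2*v*(-3 + v) (s(v) = (2*v)*(-3 + v) = 2*v*(-3 + v))
h = 41 (h = -4 - 1*(-45) = -4 + 45 = 41)
U = -95/3 (U = 5/3 - (6 - 1)*2*(-2)*(-3 - 2)/3 = 5/3 - 5*2*(-2)*(-5)/3 = 5/3 - 5*20/3 = 5/3 - 1/3*100 = 5/3 - 100/3 = -95/3 ≈ -31.667)
(U + h)**2 = (-95/3 + 41)**2 = (28/3)**2 = 784/9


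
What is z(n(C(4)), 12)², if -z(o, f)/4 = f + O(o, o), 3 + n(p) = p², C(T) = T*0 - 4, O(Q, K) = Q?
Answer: 10000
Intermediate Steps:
C(T) = -4 (C(T) = 0 - 4 = -4)
n(p) = -3 + p²
z(o, f) = -4*f - 4*o (z(o, f) = -4*(f + o) = -4*f - 4*o)
z(n(C(4)), 12)² = (-4*12 - 4*(-3 + (-4)²))² = (-48 - 4*(-3 + 16))² = (-48 - 4*13)² = (-48 - 52)² = (-100)² = 10000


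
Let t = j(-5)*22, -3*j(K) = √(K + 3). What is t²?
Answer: -968/9 ≈ -107.56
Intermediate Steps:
j(K) = -√(3 + K)/3 (j(K) = -√(K + 3)/3 = -√(3 + K)/3)
t = -22*I*√2/3 (t = -√(3 - 5)/3*22 = -I*√2/3*22 = -22*I*√2/3 ≈ -10.371*I)
t² = (-22*I*√2/3)² = -968/9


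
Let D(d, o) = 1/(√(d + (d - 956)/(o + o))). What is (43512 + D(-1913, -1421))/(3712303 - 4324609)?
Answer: -7252/102051 + 7*I*√315164866/3327195490362 ≈ -0.071063 + 3.735e-8*I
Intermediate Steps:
D(d, o) = (d + (-956 + d)/(2*o))^(-½) (D(d, o) = 1/(√(d + (-956 + d)/((2*o)))) = 1/(√(d + (-956 + d)*(1/(2*o)))) = 1/(√(d + (-956 + d)/(2*o))) = (d + (-956 + d)/(2*o))^(-½))
(43512 + D(-1913, -1421))/(3712303 - 4324609) = (43512 + √2/√((-956 - 1913 + 2*(-1913)*(-1421))/(-1421)))/(3712303 - 4324609) = (43512 + √2/√(-(-956 - 1913 + 5436746)/1421))/(-612306) = (43512 + √2/√(-1/1421*5433877))*(-1/612306) = (43512 + √2/√(-5433877/1421))*(-1/612306) = (43512 + √2*(-7*I*√157582433/5433877))*(-1/612306) = (43512 - 7*I*√315164866/5433877)*(-1/612306) = -7252/102051 + 7*I*√315164866/3327195490362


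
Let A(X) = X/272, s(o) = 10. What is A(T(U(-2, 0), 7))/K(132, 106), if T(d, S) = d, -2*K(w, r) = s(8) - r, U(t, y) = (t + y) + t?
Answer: -1/3264 ≈ -0.00030637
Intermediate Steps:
U(t, y) = y + 2*t
K(w, r) = -5 + r/2 (K(w, r) = -(10 - r)/2 = -5 + r/2)
A(X) = X/272 (A(X) = X*(1/272) = X/272)
A(T(U(-2, 0), 7))/K(132, 106) = ((0 + 2*(-2))/272)/(-5 + (½)*106) = ((0 - 4)/272)/(-5 + 53) = ((1/272)*(-4))/48 = -1/68*1/48 = -1/3264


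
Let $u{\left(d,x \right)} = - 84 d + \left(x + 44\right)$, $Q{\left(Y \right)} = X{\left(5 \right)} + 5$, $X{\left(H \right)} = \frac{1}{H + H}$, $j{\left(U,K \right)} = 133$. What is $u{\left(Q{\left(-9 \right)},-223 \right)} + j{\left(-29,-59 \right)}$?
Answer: $- \frac{2372}{5} \approx -474.4$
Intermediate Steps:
$X{\left(H \right)} = \frac{1}{2 H}$
$Q{\left(Y \right)} = \frac{51}{10}$ ($Q{\left(Y \right)} = \frac{1}{2 \cdot 5} + 5 = \frac{1}{2} \cdot \frac{1}{5} + 5 = \frac{1}{10} + 5 = \frac{51}{10}$)
$u{\left(d,x \right)} = 44 + x - 84 d$ ($u{\left(d,x \right)} = - 84 d + \left(44 + x\right) = 44 + x - 84 d$)
$u{\left(Q{\left(-9 \right)},-223 \right)} + j{\left(-29,-59 \right)} = \left(44 - 223 - \frac{2142}{5}\right) + 133 = - \frac{3037}{5} + 133 = - \frac{2372}{5}$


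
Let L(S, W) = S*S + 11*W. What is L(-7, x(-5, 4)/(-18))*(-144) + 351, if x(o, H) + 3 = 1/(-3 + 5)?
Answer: -6925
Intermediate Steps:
x(o, H) = -5/2 (x(o, H) = -3 + 1/(-3 + 5) = -3 + 1/2 = -5/2)
L(S, W) = S**2 + 11*W
L(-7, x(-5, 4)/(-18))*(-144) + 351 = ((-7)**2 + 11*(-5/2/(-18)))*(-144) + 351 = (49 + 11*(-5/2*(-1/18)))*(-144) + 351 = (49 + 11*(5/36))*(-144) + 351 = (49 + 55/36)*(-144) + 351 = (1819/36)*(-144) + 351 = -7276 + 351 = -6925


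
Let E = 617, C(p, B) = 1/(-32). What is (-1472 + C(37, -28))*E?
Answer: -29063785/32 ≈ -9.0824e+5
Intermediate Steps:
C(p, B) = -1/32
(-1472 + C(37, -28))*E = (-1472 - 1/32)*617 = -47105/32*617 = -29063785/32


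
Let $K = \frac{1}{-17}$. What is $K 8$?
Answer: $- \frac{8}{17} \approx -0.47059$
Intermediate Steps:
$K = - \frac{1}{17} \approx -0.058824$
$K 8 = \left(- \frac{1}{17}\right) 8 = - \frac{8}{17}$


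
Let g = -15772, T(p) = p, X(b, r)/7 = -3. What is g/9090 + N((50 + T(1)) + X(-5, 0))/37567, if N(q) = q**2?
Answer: -292162862/170742015 ≈ -1.7111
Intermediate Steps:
X(b, r) = -21 (X(b, r) = 7*(-3) = -21)
g/9090 + N((50 + T(1)) + X(-5, 0))/37567 = -15772/9090 + ((50 + 1) - 21)**2/37567 = -15772*1/9090 + (51 - 21)**2*(1/37567) = -7886/4545 + 30**2*(1/37567) = -7886/4545 + 900*(1/37567) = -7886/4545 + 900/37567 = -292162862/170742015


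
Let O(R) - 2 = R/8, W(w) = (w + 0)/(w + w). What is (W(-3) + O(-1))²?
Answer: 361/64 ≈ 5.6406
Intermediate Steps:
W(w) = ½ (W(w) = w/((2*w)) = w*(1/(2*w)) = ½)
O(R) = 2 + R/8
(W(-3) + O(-1))² = (½ + (2 + (⅛)*(-1)))² = (½ + (2 - ⅛))² = (½ + 15/8)² = (19/8)² = 361/64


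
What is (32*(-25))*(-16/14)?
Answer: 6400/7 ≈ 914.29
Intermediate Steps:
(32*(-25))*(-16/14) = -(-12800)/14 = -800*(-8/7) = 6400/7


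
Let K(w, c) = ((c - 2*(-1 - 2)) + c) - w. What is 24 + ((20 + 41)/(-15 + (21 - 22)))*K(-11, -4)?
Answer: -165/16 ≈ -10.313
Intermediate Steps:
K(w, c) = 6 - w + 2*c (K(w, c) = ((c - 2*(-3)) + c) - w = ((c + 6) + c) - w = ((6 + c) + c) - w = (6 + 2*c) - w = 6 - w + 2*c)
24 + ((20 + 41)/(-15 + (21 - 22)))*K(-11, -4) = 24 + ((20 + 41)/(-15 + (21 - 22)))*(6 - 1*(-11) + 2*(-4)) = 24 + (61/(-15 - 1))*(6 + 11 - 8) = 24 + (61/(-16))*9 = 24 + (61*(-1/16))*9 = 24 - 61/16*9 = 24 - 549/16 = -165/16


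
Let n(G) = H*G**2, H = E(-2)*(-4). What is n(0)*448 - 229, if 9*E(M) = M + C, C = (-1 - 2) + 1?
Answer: -229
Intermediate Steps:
C = -2 (C = -3 + 1 = -2)
E(M) = -2/9 + M/9 (E(M) = (M - 2)/9 = (-2 + M)/9 = -2/9 + M/9)
H = 16/9 (H = (-2/9 + (1/9)*(-2))*(-4) = (-2/9 - 2/9)*(-4) = -4/9*(-4) = 16/9 ≈ 1.7778)
n(G) = 16*G**2/9
n(0)*448 - 229 = ((16/9)*0**2)*448 - 229 = ((16/9)*0)*448 - 229 = 0*448 - 229 = 0 - 229 = -229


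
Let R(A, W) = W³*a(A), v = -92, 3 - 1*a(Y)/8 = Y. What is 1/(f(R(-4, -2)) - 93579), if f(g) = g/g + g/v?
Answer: -23/2152182 ≈ -1.0687e-5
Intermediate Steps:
a(Y) = 24 - 8*Y
R(A, W) = W³*(24 - 8*A)
f(g) = 1 - g/92 (f(g) = g/g + g/(-92) = 1 + g*(-1/92) = 1 - g/92)
1/(f(R(-4, -2)) - 93579) = 1/((1 - 2*(-2)³*(3 - 1*(-4))/23) - 93579) = 1/((1 - 2*(-8)*(3 + 4)/23) - 93579) = 1/((1 - 2*(-8)*7/23) - 93579) = 1/((1 - 1/92*(-448)) - 93579) = 1/((1 + 112/23) - 93579) = 1/(135/23 - 93579) = 1/(-2152182/23) = -23/2152182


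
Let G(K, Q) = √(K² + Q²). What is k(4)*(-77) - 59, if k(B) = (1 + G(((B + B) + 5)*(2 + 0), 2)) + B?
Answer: -444 - 154*√170 ≈ -2451.9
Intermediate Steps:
k(B) = 1 + B + √(4 + (10 + 4*B)²) (k(B) = (1 + √((((B + B) + 5)*(2 + 0))² + 2²)) + B = (1 + √(((2*B + 5)*2)² + 4)) + B = (1 + √(((5 + 2*B)*2)² + 4)) + B = (1 + √((10 + 4*B)² + 4)) + B = (1 + √(4 + (10 + 4*B)²)) + B = 1 + B + √(4 + (10 + 4*B)²))
k(4)*(-77) - 59 = (1 + 4 + 2*√(1 + (5 + 2*4)²))*(-77) - 59 = (1 + 4 + 2*√(1 + (5 + 8)²))*(-77) - 59 = (1 + 4 + 2*√(1 + 13²))*(-77) - 59 = (1 + 4 + 2*√(1 + 169))*(-77) - 59 = (1 + 4 + 2*√170)*(-77) - 59 = (5 + 2*√170)*(-77) - 59 = (-385 - 154*√170) - 59 = -444 - 154*√170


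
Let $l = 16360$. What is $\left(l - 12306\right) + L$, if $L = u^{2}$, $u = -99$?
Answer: $13855$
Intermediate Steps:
$L = 9801$ ($L = \left(-99\right)^{2} = 9801$)
$\left(l - 12306\right) + L = \left(16360 - 12306\right) + 9801 = 4054 + 9801 = 13855$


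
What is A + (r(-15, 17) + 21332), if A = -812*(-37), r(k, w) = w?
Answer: 51393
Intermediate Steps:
A = 30044
A + (r(-15, 17) + 21332) = 30044 + (17 + 21332) = 30044 + 21349 = 51393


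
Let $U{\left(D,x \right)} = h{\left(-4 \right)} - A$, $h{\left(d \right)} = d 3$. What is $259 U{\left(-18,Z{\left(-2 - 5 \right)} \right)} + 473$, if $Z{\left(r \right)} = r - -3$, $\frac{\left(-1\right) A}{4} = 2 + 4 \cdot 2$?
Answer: $7725$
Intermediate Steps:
$A = -40$ ($A = - 4 \left(2 + 4 \cdot 2\right) = - 4 \left(2 + 8\right) = \left(-4\right) 10 = -40$)
$h{\left(d \right)} = 3 d$
$Z{\left(r \right)} = 3 + r$ ($Z{\left(r \right)} = r + 3 = 3 + r$)
$U{\left(D,x \right)} = 28$ ($U{\left(D,x \right)} = 3 \left(-4\right) - -40 = -12 + 40 = 28$)
$259 U{\left(-18,Z{\left(-2 - 5 \right)} \right)} + 473 = 259 \cdot 28 + 473 = 7252 + 473 = 7725$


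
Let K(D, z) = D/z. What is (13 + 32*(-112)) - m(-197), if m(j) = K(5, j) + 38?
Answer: -710968/197 ≈ -3609.0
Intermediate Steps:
m(j) = 38 + 5/j (m(j) = 5/j + 38 = 38 + 5/j)
(13 + 32*(-112)) - m(-197) = (13 + 32*(-112)) - (38 + 5/(-197)) = (13 - 3584) - (38 + 5*(-1/197)) = -3571 - (38 - 5/197) = -3571 - 1*7481/197 = -3571 - 7481/197 = -710968/197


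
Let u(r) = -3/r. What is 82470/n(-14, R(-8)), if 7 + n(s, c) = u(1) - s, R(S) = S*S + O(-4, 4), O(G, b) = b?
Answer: 41235/2 ≈ 20618.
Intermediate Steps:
R(S) = 4 + S² (R(S) = S*S + 4 = S² + 4 = 4 + S²)
n(s, c) = -10 - s (n(s, c) = -7 + (-3/1 - s) = -7 + (-3*1 - s) = -7 + (-3 - s) = -10 - s)
82470/n(-14, R(-8)) = 82470/(-10 - 1*(-14)) = 82470/(-10 + 14) = 82470/4 = 82470*(¼) = 41235/2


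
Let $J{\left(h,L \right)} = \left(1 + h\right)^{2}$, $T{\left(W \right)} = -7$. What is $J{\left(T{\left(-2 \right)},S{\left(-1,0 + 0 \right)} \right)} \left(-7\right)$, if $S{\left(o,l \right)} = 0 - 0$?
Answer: $-252$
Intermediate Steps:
$S{\left(o,l \right)} = 0$ ($S{\left(o,l \right)} = 0 + 0 = 0$)
$J{\left(T{\left(-2 \right)},S{\left(-1,0 + 0 \right)} \right)} \left(-7\right) = \left(1 - 7\right)^{2} \left(-7\right) = \left(-6\right)^{2} \left(-7\right) = 36 \left(-7\right) = -252$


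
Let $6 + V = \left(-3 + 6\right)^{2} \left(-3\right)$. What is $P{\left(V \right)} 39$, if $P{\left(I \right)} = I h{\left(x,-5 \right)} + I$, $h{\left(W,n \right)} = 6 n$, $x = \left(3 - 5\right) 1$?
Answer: $37323$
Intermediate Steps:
$x = -2$ ($x = \left(-2\right) 1 = -2$)
$V = -33$ ($V = -6 + \left(-3 + 6\right)^{2} \left(-3\right) = -6 + 3^{2} \left(-3\right) = -6 + 9 \left(-3\right) = -6 - 27 = -33$)
$P{\left(I \right)} = - 29 I$ ($P{\left(I \right)} = I 6 \left(-5\right) + I = I \left(-30\right) + I = - 30 I + I = - 29 I$)
$P{\left(V \right)} 39 = \left(-29\right) \left(-33\right) 39 = 957 \cdot 39 = 37323$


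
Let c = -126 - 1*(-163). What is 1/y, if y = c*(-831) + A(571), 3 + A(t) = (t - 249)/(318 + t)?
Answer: -127/3905204 ≈ -3.2521e-5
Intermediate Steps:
c = 37 (c = -126 + 163 = 37)
A(t) = -3 + (-249 + t)/(318 + t) (A(t) = -3 + (t - 249)/(318 + t) = -3 + (-249 + t)/(318 + t))
y = -3905204/127 (y = 37*(-831) + (-1203 - 2*571)/(318 + 571) = -30747 + (-1203 - 1142)/889 = -30747 + (1/889)*(-2345) = -30747 - 335/127 = -3905204/127 ≈ -30750.)
1/y = 1/(-3905204/127) = -127/3905204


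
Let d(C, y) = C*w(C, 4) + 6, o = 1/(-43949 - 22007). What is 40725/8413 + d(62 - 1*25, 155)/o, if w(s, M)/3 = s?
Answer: -2282253595839/8413 ≈ -2.7128e+8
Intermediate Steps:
w(s, M) = 3*s
o = -1/65956 (o = 1/(-65956) = -1/65956 ≈ -1.5162e-5)
d(C, y) = 6 + 3*C² (d(C, y) = C*(3*C) + 6 = 3*C² + 6 = 6 + 3*C²)
40725/8413 + d(62 - 1*25, 155)/o = 40725/8413 + (6 + 3*(62 - 1*25)²)/(-1/65956) = 40725*(1/8413) + (6 + 3*(62 - 25)²)*(-65956) = 40725/8413 + (6 + 3*37²)*(-65956) = 40725/8413 + (6 + 3*1369)*(-65956) = 40725/8413 + (6 + 4107)*(-65956) = 40725/8413 + 4113*(-65956) = 40725/8413 - 271277028 = -2282253595839/8413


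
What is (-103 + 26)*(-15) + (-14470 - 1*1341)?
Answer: -14656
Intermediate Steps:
(-103 + 26)*(-15) + (-14470 - 1*1341) = -77*(-15) + (-14470 - 1341) = 1155 - 15811 = -14656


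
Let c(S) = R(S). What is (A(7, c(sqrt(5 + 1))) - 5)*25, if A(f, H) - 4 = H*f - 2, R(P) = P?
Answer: -75 + 175*sqrt(6) ≈ 353.66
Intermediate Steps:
c(S) = S
A(f, H) = 2 + H*f (A(f, H) = 4 + (H*f - 2) = 4 + (-2 + H*f) = 2 + H*f)
(A(7, c(sqrt(5 + 1))) - 5)*25 = ((2 + sqrt(5 + 1)*7) - 5)*25 = ((2 + sqrt(6)*7) - 5)*25 = ((2 + 7*sqrt(6)) - 5)*25 = (-3 + 7*sqrt(6))*25 = -75 + 175*sqrt(6)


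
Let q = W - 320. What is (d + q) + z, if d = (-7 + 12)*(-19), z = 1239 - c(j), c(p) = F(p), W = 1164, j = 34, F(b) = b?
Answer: 1954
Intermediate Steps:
c(p) = p
z = 1205 (z = 1239 - 1*34 = 1239 - 34 = 1205)
q = 844 (q = 1164 - 320 = 844)
d = -95 (d = 5*(-19) = -95)
(d + q) + z = (-95 + 844) + 1205 = 749 + 1205 = 1954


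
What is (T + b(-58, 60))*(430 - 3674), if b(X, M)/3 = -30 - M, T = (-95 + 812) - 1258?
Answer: 2630884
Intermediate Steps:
T = -541 (T = 717 - 1258 = -541)
b(X, M) = -90 - 3*M (b(X, M) = 3*(-30 - M) = -90 - 3*M)
(T + b(-58, 60))*(430 - 3674) = (-541 + (-90 - 3*60))*(430 - 3674) = (-541 + (-90 - 180))*(-3244) = (-541 - 270)*(-3244) = -811*(-3244) = 2630884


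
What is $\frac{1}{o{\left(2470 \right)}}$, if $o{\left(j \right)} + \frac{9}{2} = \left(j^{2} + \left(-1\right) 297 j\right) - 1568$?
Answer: $\frac{2}{10731475} \approx 1.8637 \cdot 10^{-7}$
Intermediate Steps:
$o{\left(j \right)} = - \frac{3145}{2} + j^{2} - 297 j$ ($o{\left(j \right)} = - \frac{9}{2} - \left(1568 - j^{2} - \left(-1\right) 297 j\right) = - \frac{9}{2} - \left(1568 - j^{2} + 297 j\right) = - \frac{3145}{2} + j^{2} - 297 j$)
$\frac{1}{o{\left(2470 \right)}} = \frac{1}{- \frac{3145}{2} + 2470^{2} - 733590} = \frac{1}{- \frac{3145}{2} + 6100900 - 733590} = \frac{1}{\frac{10731475}{2}} = \frac{2}{10731475}$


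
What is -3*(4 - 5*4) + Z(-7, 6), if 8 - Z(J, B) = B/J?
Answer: 398/7 ≈ 56.857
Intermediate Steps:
Z(J, B) = 8 - B/J
-3*(4 - 5*4) + Z(-7, 6) = -3*(4 - 5*4) + (8 - 1*6/(-7)) = -3*(4 - 20) + (8 - 1*6*(-1/7)) = -3*(-16) + (8 + 6/7) = 48 + 62/7 = 398/7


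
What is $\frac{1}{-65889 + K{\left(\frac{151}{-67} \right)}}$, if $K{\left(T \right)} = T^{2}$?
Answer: $- \frac{4489}{295752920} \approx -1.5178 \cdot 10^{-5}$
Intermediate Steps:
$\frac{1}{-65889 + K{\left(\frac{151}{-67} \right)}} = \frac{1}{-65889 + \left(\frac{151}{-67}\right)^{2}} = \frac{1}{-65889 + \left(151 \left(- \frac{1}{67}\right)\right)^{2}} = \frac{1}{-65889 + \left(- \frac{151}{67}\right)^{2}} = \frac{1}{-65889 + \frac{22801}{4489}} = \frac{1}{- \frac{295752920}{4489}} = - \frac{4489}{295752920}$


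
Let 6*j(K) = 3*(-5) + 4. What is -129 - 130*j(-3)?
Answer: 328/3 ≈ 109.33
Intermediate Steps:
j(K) = -11/6 (j(K) = (3*(-5) + 4)/6 = (-15 + 4)/6 = (⅙)*(-11) = -11/6)
-129 - 130*j(-3) = -129 - 130*(-11/6) = -129 + 715/3 = 328/3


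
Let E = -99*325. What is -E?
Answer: 32175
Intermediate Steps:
E = -32175
-E = -1*(-32175) = 32175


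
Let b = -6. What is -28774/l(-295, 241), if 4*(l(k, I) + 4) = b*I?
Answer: 57548/731 ≈ 78.725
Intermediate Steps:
l(k, I) = -4 - 3*I/2 (l(k, I) = -4 + (-6*I)/4 = -4 - 3*I/2)
-28774/l(-295, 241) = -28774/(-4 - 3/2*241) = -28774/(-4 - 723/2) = -28774/(-731/2) = -28774*(-2/731) = 57548/731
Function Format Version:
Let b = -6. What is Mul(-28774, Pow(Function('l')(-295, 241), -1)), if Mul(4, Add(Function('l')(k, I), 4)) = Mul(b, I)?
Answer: Rational(57548, 731) ≈ 78.725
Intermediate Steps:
Function('l')(k, I) = Add(-4, Mul(Rational(-3, 2), I)) (Function('l')(k, I) = Add(-4, Mul(Rational(1, 4), Mul(-6, I))) = Add(-4, Mul(Rational(-3, 2), I)))
Mul(-28774, Pow(Function('l')(-295, 241), -1)) = Mul(-28774, Pow(Add(-4, Mul(Rational(-3, 2), 241)), -1)) = Mul(-28774, Pow(Add(-4, Rational(-723, 2)), -1)) = Mul(-28774, Pow(Rational(-731, 2), -1)) = Mul(-28774, Rational(-2, 731)) = Rational(57548, 731)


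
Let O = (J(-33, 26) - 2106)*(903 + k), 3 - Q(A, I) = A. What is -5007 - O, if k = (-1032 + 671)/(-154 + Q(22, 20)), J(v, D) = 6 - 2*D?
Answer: 336093949/173 ≈ 1.9427e+6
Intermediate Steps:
Q(A, I) = 3 - A
k = 361/173 (k = (-1032 + 671)/(-154 + (3 - 1*22)) = -361/(-154 + (3 - 22)) = -361/(-154 - 19) = -361/(-173) = -361*(-1/173) = 361/173 ≈ 2.0867)
O = -336960160/173 (O = ((6 - 2*26) - 2106)*(903 + 361/173) = ((6 - 52) - 2106)*(156580/173) = (-46 - 2106)*(156580/173) = -2152*156580/173 = -336960160/173 ≈ -1.9477e+6)
-5007 - O = -5007 - 1*(-336960160/173) = -5007 + 336960160/173 = 336093949/173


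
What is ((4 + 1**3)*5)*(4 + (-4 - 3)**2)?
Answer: 1325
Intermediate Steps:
((4 + 1**3)*5)*(4 + (-4 - 3)**2) = ((4 + 1)*5)*(4 + (-7)**2) = (5*5)*(4 + 49) = 25*53 = 1325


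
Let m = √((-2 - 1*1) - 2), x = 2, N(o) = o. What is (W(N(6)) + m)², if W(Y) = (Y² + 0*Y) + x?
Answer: (38 + I*√5)² ≈ 1439.0 + 169.94*I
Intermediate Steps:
W(Y) = 2 + Y² (W(Y) = (Y² + 0*Y) + 2 = (Y² + 0) + 2 = Y² + 2 = 2 + Y²)
m = I*√5 (m = √((-2 - 1) - 2) = √(-3 - 2) = √(-5) = I*√5 ≈ 2.2361*I)
(W(N(6)) + m)² = ((2 + 6²) + I*√5)² = ((2 + 36) + I*√5)² = (38 + I*√5)²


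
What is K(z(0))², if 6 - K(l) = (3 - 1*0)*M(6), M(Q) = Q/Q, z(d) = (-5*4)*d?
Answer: 9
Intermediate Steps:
z(d) = -20*d
M(Q) = 1
K(l) = 3 (K(l) = 6 - (3 - 1*0) = 6 - (3 + 0) = 6 - 3 = 3)
K(z(0))² = 3² = 9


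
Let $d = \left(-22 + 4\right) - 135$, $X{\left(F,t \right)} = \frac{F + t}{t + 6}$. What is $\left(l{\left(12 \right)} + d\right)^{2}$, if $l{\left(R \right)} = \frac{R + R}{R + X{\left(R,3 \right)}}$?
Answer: $\frac{38452401}{1681} \approx 22875.0$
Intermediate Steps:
$X{\left(F,t \right)} = \frac{F + t}{6 + t}$
$d = -153$ ($d = -18 - 135 = -153$)
$l{\left(R \right)} = \frac{2 R}{\frac{1}{3} + \frac{10 R}{9}}$ ($l{\left(R \right)} = \frac{R + R}{R + \frac{R + 3}{6 + 3}} = \frac{2 R}{R + \frac{3 + R}{9}} = \frac{2 R}{R + \left(\frac{1}{3} + \frac{R}{9}\right)} = \frac{2 R}{\frac{1}{3} + \frac{10 R}{9}}$)
$\left(l{\left(12 \right)} + d\right)^{2} = \left(18 \cdot 12 \frac{1}{3 + 10 \cdot 12} - 153\right)^{2} = \left(18 \cdot 12 \frac{1}{3 + 120} - 153\right)^{2} = \left(18 \cdot 12 \cdot \frac{1}{123} - 153\right)^{2} = \left(\frac{72}{41} - 153\right)^{2} = \left(- \frac{6201}{41}\right)^{2} = \frac{38452401}{1681}$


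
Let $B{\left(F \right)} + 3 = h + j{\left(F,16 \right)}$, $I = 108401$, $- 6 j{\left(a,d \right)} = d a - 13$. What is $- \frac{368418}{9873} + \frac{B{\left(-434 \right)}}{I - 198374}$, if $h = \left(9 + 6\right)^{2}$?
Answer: $- \frac{2456393501}{65800254} \approx -37.331$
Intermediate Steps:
$h = 225$ ($h = 15^{2} = 225$)
$j{\left(a,d \right)} = \frac{13}{6} - \frac{a d}{6}$ ($j{\left(a,d \right)} = - \frac{d a - 13}{6} = - \frac{a d - 13}{6} = - \frac{-13 + a d}{6} = \frac{13}{6} - \frac{a d}{6}$)
$B{\left(F \right)} = \frac{1345}{6} - \frac{8 F}{3}$ ($B{\left(F \right)} = -3 + \left(225 - \left(- \frac{13}{6} + \frac{1}{6} F 16\right)\right) = -3 + \left(225 - \left(- \frac{13}{6} + \frac{8 F}{3}\right)\right) = -3 - \left(- \frac{1363}{6} + \frac{8 F}{3}\right) = \frac{1345}{6} - \frac{8 F}{3}$)
$- \frac{368418}{9873} + \frac{B{\left(-434 \right)}}{I - 198374} = - \frac{368418}{9873} + \frac{\frac{1345}{6} - - \frac{3472}{3}}{108401 - 198374} = \left(-368418\right) \frac{1}{9873} + \frac{\frac{1345}{6} + \frac{3472}{3}}{-89973} = - \frac{122806}{3291} + \frac{2763}{2} \left(- \frac{1}{89973}\right) = - \frac{122806}{3291} - \frac{307}{19994} = - \frac{2456393501}{65800254}$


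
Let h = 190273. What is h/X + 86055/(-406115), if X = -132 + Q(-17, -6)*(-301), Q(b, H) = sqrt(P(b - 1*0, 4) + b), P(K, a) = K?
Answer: 7*(-740073*sqrt(34) + 2208116533*I)/(81223*(-132*I + 301*sqrt(34))) ≈ -8.3194 + 107.8*I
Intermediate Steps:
Q(b, H) = sqrt(2)*sqrt(b) (Q(b, H) = sqrt((b - 1*0) + b) = sqrt((b + 0) + b) = sqrt(b + b) = sqrt(2*b) = sqrt(2)*sqrt(b))
X = -132 - 301*I*sqrt(34) (X = -132 + (sqrt(2)*sqrt(-17))*(-301) = -132 + (sqrt(2)*(I*sqrt(17)))*(-301) = -132 + (I*sqrt(34))*(-301) = -132 - 301*I*sqrt(34) ≈ -132.0 - 1755.1*I)
h/X + 86055/(-406115) = 190273/(-132 - 301*I*sqrt(34)) + 86055/(-406115) = 190273/(-132 - 301*I*sqrt(34)) + 86055*(-1/406115) = 190273/(-132 - 301*I*sqrt(34)) - 17211/81223 = -17211/81223 + 190273/(-132 - 301*I*sqrt(34))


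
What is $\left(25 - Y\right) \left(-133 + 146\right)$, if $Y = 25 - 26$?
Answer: $338$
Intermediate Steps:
$Y = -1$ ($Y = 25 - 26 = -1$)
$\left(25 - Y\right) \left(-133 + 146\right) = \left(25 - -1\right) \left(-133 + 146\right) = \left(25 + 1\right) 13 = 26 \cdot 13 = 338$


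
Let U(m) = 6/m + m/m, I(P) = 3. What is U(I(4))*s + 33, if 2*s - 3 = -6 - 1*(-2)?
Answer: 63/2 ≈ 31.500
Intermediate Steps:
s = -½ (s = 3/2 + (-6 - 1*(-2))/2 = 3/2 + (-6 + 2)/2 = 3/2 + (½)*(-4) = 3/2 - 2 = -½ ≈ -0.50000)
U(m) = 1 + 6/m (U(m) = 6/m + 1 = 1 + 6/m)
U(I(4))*s + 33 = ((6 + 3)/3)*(-½) + 33 = ((⅓)*9)*(-½) + 33 = 3*(-½) + 33 = -3/2 + 33 = 63/2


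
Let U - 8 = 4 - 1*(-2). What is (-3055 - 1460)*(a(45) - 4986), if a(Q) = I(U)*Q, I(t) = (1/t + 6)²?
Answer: 420624495/28 ≈ 1.5022e+7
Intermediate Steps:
U = 14 (U = 8 + (4 - 1*(-2)) = 8 + (4 + 2) = 8 + 6 = 14)
I(t) = (6 + 1/t)² (I(t) = (1/t + 6)² = (6 + 1/t)²)
a(Q) = 7225*Q/196 (a(Q) = ((1 + 6*14)²/14²)*Q = ((1 + 84)²/196)*Q = ((1/196)*85²)*Q = ((1/196)*7225)*Q = 7225*Q/196)
(-3055 - 1460)*(a(45) - 4986) = (-3055 - 1460)*((7225/196)*45 - 4986) = -4515*(325125/196 - 4986) = -4515*(-652131/196) = 420624495/28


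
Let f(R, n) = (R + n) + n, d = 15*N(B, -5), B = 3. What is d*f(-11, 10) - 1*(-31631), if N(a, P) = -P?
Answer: 32306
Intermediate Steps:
d = 75 (d = 15*(-1*(-5)) = 15*5 = 75)
f(R, n) = R + 2*n
d*f(-11, 10) - 1*(-31631) = 75*(-11 + 2*10) - 1*(-31631) = 75*(-11 + 20) + 31631 = 75*9 + 31631 = 675 + 31631 = 32306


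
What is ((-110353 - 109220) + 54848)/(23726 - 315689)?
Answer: 164725/291963 ≈ 0.56420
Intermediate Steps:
((-110353 - 109220) + 54848)/(23726 - 315689) = (-219573 + 54848)/(-291963) = -164725*(-1/291963) = 164725/291963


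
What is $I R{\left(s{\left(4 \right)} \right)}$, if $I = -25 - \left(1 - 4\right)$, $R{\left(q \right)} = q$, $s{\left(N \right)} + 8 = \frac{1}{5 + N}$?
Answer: $\frac{1562}{9} \approx 173.56$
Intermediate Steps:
$s{\left(N \right)} = -8 + \frac{1}{5 + N}$
$I = -22$ ($I = -25 - -3 = -25 + 3 = -22$)
$I R{\left(s{\left(4 \right)} \right)} = - 22 \frac{-39 - 32}{5 + 4} = - 22 \frac{-39 - 32}{9} = - 22 \cdot \frac{1}{9} \left(-71\right) = \left(-22\right) \left(- \frac{71}{9}\right) = \frac{1562}{9}$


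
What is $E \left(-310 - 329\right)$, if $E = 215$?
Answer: $-137385$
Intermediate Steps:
$E \left(-310 - 329\right) = 215 \left(-310 - 329\right) = 215 \left(-639\right) = -137385$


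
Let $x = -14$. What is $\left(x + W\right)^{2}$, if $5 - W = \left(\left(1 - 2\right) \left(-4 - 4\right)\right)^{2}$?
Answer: $5329$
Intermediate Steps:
$W = -59$ ($W = 5 - \left(\left(1 - 2\right) \left(-4 - 4\right)\right)^{2} = 5 - \left(\left(-1\right) \left(-8\right)\right)^{2} = 5 - 8^{2} = 5 - 64 = -59$)
$\left(x + W\right)^{2} = \left(-14 - 59\right)^{2} = \left(-73\right)^{2} = 5329$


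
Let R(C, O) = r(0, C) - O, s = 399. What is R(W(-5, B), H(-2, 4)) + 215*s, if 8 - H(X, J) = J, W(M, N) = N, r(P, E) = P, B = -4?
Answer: 85781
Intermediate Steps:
H(X, J) = 8 - J
R(C, O) = -O (R(C, O) = 0 - O = -O)
R(W(-5, B), H(-2, 4)) + 215*s = -(8 - 1*4) + 215*399 = -(8 - 4) + 85785 = -1*4 + 85785 = -4 + 85785 = 85781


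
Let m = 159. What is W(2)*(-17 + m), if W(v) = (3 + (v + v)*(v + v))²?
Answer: 51262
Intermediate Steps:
W(v) = (3 + 4*v²)² (W(v) = (3 + (2*v)*(2*v))² = (3 + 4*v²)²)
W(2)*(-17 + m) = (3 + 4*2²)²*(-17 + 159) = (3 + 4*4)²*142 = (3 + 16)²*142 = 19²*142 = 361*142 = 51262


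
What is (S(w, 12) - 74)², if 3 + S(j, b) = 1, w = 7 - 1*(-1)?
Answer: 5776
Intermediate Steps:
w = 8 (w = 7 + 1 = 8)
S(j, b) = -2 (S(j, b) = -3 + 1 = -2)
(S(w, 12) - 74)² = (-2 - 74)² = (-76)² = 5776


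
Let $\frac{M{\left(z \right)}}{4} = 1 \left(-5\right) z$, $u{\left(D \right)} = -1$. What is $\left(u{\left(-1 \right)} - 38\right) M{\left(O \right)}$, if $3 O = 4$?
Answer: $1040$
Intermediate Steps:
$O = \frac{4}{3}$ ($O = \frac{1}{3} \cdot 4 = \frac{4}{3} \approx 1.3333$)
$M{\left(z \right)} = - 20 z$ ($M{\left(z \right)} = 4 \cdot 1 \left(-5\right) z = 4 \left(- 5 z\right) = - 20 z$)
$\left(u{\left(-1 \right)} - 38\right) M{\left(O \right)} = \left(-1 - 38\right) \left(\left(-20\right) \frac{4}{3}\right) = \left(-39\right) \left(- \frac{80}{3}\right) = 1040$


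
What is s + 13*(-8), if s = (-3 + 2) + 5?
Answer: -100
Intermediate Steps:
s = 4 (s = -1 + 5 = 4)
s + 13*(-8) = 4 + 13*(-8) = 4 - 104 = -100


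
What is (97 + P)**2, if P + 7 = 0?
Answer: 8100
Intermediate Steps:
P = -7 (P = -7 + 0 = -7)
(97 + P)**2 = (97 - 7)**2 = 90**2 = 8100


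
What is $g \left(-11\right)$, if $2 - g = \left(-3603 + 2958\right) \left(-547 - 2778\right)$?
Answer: $23590853$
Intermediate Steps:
$g = -2144623$ ($g = 2 - \left(-3603 + 2958\right) \left(-547 - 2778\right) = 2 - \left(-645\right) \left(-3325\right) = 2 - 2144625 = -2144623$)
$g \left(-11\right) = \left(-2144623\right) \left(-11\right) = 23590853$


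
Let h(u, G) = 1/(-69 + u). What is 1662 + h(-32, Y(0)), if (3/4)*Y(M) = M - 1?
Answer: 167861/101 ≈ 1662.0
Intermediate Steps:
Y(M) = -4/3 + 4*M/3 (Y(M) = 4*(M - 1)/3 = 4*(-1 + M)/3 = -4/3 + 4*M/3)
1662 + h(-32, Y(0)) = 1662 + 1/(-69 - 32) = 1662 + 1/(-101) = 1662 - 1/101 = 167861/101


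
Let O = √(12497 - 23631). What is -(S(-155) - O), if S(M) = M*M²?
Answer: 3723875 + I*√11134 ≈ 3.7239e+6 + 105.52*I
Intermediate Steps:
S(M) = M³
O = I*√11134 (O = √(-11134) = I*√11134 ≈ 105.52*I)
-(S(-155) - O) = -((-155)³ - I*√11134) = -(-3723875 - I*√11134) = 3723875 + I*√11134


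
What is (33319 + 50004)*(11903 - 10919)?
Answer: 81989832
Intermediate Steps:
(33319 + 50004)*(11903 - 10919) = 83323*984 = 81989832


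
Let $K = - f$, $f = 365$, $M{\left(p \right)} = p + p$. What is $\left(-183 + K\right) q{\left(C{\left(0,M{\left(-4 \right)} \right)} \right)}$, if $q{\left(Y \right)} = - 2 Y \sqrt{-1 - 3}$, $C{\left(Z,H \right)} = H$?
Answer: $- 17536 i \approx - 17536.0 i$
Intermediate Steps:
$M{\left(p \right)} = 2 p$
$K = -365$ ($K = \left(-1\right) 365 = -365$)
$q{\left(Y \right)} = - 4 i Y$ ($q{\left(Y \right)} = - 2 Y \sqrt{-4} = - 2 Y 2 i = - 4 i Y$)
$\left(-183 + K\right) q{\left(C{\left(0,M{\left(-4 \right)} \right)} \right)} = \left(-183 - 365\right) \left(- 4 i 2 \left(-4\right)\right) = - 548 \left(\left(-4\right) i \left(-8\right)\right) = - 548 \cdot 32 i = - 17536 i$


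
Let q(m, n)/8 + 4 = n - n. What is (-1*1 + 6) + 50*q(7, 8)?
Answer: -1595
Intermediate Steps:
q(m, n) = -32 (q(m, n) = -32 + 8*(n - n) = -32 + 8*0 = -32 + 0 = -32)
(-1*1 + 6) + 50*q(7, 8) = (-1*1 + 6) + 50*(-32) = (-1 + 6) - 1600 = 5 - 1600 = -1595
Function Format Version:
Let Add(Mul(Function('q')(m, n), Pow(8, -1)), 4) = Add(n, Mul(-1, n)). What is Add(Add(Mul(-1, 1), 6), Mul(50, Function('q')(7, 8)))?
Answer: -1595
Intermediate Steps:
Function('q')(m, n) = -32 (Function('q')(m, n) = Add(-32, Mul(8, Add(n, Mul(-1, n)))) = Add(-32, Mul(8, 0)) = Add(-32, 0) = -32)
Add(Add(Mul(-1, 1), 6), Mul(50, Function('q')(7, 8))) = Add(Add(Mul(-1, 1), 6), Mul(50, -32)) = Add(Add(-1, 6), -1600) = Add(5, -1600) = -1595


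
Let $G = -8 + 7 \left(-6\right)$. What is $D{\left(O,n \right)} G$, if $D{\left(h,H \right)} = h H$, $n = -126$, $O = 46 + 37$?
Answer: $522900$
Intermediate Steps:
$O = 83$
$D{\left(h,H \right)} = H h$
$G = -50$ ($G = -8 - 42 = -50$)
$D{\left(O,n \right)} G = \left(-126\right) 83 \left(-50\right) = \left(-10458\right) \left(-50\right) = 522900$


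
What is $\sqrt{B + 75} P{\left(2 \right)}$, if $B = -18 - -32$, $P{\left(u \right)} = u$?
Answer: $2 \sqrt{89} \approx 18.868$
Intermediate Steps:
$B = 14$ ($B = -18 + 32 = 14$)
$\sqrt{B + 75} P{\left(2 \right)} = \sqrt{14 + 75} \cdot 2 = \sqrt{89} \cdot 2 = 2 \sqrt{89}$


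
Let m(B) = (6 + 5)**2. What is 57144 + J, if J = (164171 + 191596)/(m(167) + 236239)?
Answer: 13506911607/236360 ≈ 57146.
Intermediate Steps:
m(B) = 121 (m(B) = 11**2 = 121)
J = 355767/236360 (J = (164171 + 191596)/(121 + 236239) = 355767/236360 ≈ 1.5052)
57144 + J = 57144 + 355767/236360 = 13506911607/236360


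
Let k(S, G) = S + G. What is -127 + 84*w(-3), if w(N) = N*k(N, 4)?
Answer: -379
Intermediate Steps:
k(S, G) = G + S
w(N) = N*(4 + N)
-127 + 84*w(-3) = -127 + 84*(-3*(4 - 3)) = -127 + 84*(-3*1) = -127 + 84*(-3) = -127 - 252 = -379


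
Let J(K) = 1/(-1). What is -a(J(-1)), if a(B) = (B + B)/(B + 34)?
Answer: 2/33 ≈ 0.060606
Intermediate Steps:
J(K) = -1
a(B) = 2*B/(34 + B) (a(B) = (2*B)/(34 + B) = 2*B/(34 + B))
-a(J(-1)) = -2*(-1)/(34 - 1) = -2*(-1)/33 = -1*(-2/33) = 2/33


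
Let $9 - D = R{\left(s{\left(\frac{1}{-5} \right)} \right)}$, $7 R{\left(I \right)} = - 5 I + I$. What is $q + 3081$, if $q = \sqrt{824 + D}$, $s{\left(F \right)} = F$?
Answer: $3081 + \frac{3 \sqrt{113365}}{35} \approx 3109.9$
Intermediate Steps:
$R{\left(I \right)} = - \frac{4 I}{7}$ ($R{\left(I \right)} = \frac{- 5 I + I}{7} = \frac{\left(-4\right) I}{7} = - \frac{4 I}{7}$)
$D = \frac{311}{35}$ ($D = 9 - - \frac{4}{7 \left(-5\right)} = 9 - \left(- \frac{4}{7}\right) \left(- \frac{1}{5}\right) = 9 - \frac{4}{35} = \frac{311}{35} \approx 8.8857$)
$q = \frac{3 \sqrt{113365}}{35}$ ($q = \sqrt{824 + \frac{311}{35}} = \sqrt{\frac{29151}{35}} = \frac{3 \sqrt{113365}}{35} \approx 28.86$)
$q + 3081 = \frac{3 \sqrt{113365}}{35} + 3081 = 3081 + \frac{3 \sqrt{113365}}{35}$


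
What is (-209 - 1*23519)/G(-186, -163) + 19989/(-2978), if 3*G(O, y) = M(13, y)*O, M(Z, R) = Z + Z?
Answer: 9609929/1200134 ≈ 8.0074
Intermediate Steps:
M(Z, R) = 2*Z
G(O, y) = 26*O/3 (G(O, y) = ((2*13)*O)/3 = (26*O)/3 = 26*O/3)
(-209 - 1*23519)/G(-186, -163) + 19989/(-2978) = (-209 - 1*23519)/(((26/3)*(-186))) + 19989/(-2978) = (-209 - 23519)/(-1612) + 19989*(-1/2978) = -23728*(-1/1612) - 19989/2978 = 5932/403 - 19989/2978 = 9609929/1200134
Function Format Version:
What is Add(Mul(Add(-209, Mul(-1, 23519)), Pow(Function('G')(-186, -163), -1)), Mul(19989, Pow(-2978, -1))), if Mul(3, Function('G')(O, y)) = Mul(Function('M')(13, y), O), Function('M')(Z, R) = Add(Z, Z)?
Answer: Rational(9609929, 1200134) ≈ 8.0074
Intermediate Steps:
Function('M')(Z, R) = Mul(2, Z)
Function('G')(O, y) = Mul(Rational(26, 3), O) (Function('G')(O, y) = Mul(Rational(1, 3), Mul(Mul(2, 13), O)) = Mul(Rational(1, 3), Mul(26, O)) = Mul(Rational(26, 3), O))
Add(Mul(Add(-209, Mul(-1, 23519)), Pow(Function('G')(-186, -163), -1)), Mul(19989, Pow(-2978, -1))) = Add(Mul(Add(-209, Mul(-1, 23519)), Pow(Mul(Rational(26, 3), -186), -1)), Mul(19989, Pow(-2978, -1))) = Add(Mul(Add(-209, -23519), Pow(-1612, -1)), Mul(19989, Rational(-1, 2978))) = Add(Mul(-23728, Rational(-1, 1612)), Rational(-19989, 2978)) = Add(Rational(5932, 403), Rational(-19989, 2978)) = Rational(9609929, 1200134)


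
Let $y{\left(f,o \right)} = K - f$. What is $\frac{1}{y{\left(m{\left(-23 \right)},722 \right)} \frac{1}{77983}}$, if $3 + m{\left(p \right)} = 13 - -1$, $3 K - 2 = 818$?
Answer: $\frac{233949}{787} \approx 297.27$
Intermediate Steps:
$K = \frac{820}{3}$ ($K = \frac{2}{3} + \frac{1}{3} \cdot 818 = \frac{2}{3} + \frac{818}{3} = \frac{820}{3} \approx 273.33$)
$m{\left(p \right)} = 11$ ($m{\left(p \right)} = -3 + \left(13 - -1\right) = -3 + \left(13 + 1\right) = -3 + 14 = 11$)
$y{\left(f,o \right)} = \frac{820}{3} - f$
$\frac{1}{y{\left(m{\left(-23 \right)},722 \right)} \frac{1}{77983}} = \frac{1}{\left(\frac{820}{3} - 11\right) \frac{1}{77983}} = \frac{1}{\frac{787}{3} \cdot \frac{1}{77983}} = \frac{1}{\frac{787}{233949}} = \frac{233949}{787}$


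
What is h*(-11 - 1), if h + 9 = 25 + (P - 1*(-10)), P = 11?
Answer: -444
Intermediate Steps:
h = 37 (h = -9 + (25 + (11 - 1*(-10))) = -9 + (25 + (11 + 10)) = -9 + (25 + 21) = -9 + 46 = 37)
h*(-11 - 1) = 37*(-11 - 1) = 37*(-12) = -444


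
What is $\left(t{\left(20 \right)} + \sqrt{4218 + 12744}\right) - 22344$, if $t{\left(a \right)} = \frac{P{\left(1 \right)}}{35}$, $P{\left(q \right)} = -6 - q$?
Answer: $- \frac{111721}{5} + \sqrt{16962} \approx -22214.0$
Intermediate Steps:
$t{\left(a \right)} = - \frac{1}{5}$ ($t{\left(a \right)} = \frac{-6 - 1}{35} = \left(-6 - 1\right) \frac{1}{35} = \left(-7\right) \frac{1}{35} = - \frac{1}{5}$)
$\left(t{\left(20 \right)} + \sqrt{4218 + 12744}\right) - 22344 = \left(- \frac{1}{5} + \sqrt{4218 + 12744}\right) - 22344 = \left(- \frac{1}{5} + \sqrt{16962}\right) - 22344 = - \frac{111721}{5} + \sqrt{16962}$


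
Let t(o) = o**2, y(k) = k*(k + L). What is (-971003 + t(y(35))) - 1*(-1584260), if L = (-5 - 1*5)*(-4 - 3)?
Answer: 14118882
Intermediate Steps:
L = 70 (L = (-5 - 5)*(-7) = -10*(-7) = 70)
y(k) = k*(70 + k) (y(k) = k*(k + 70) = k*(70 + k))
(-971003 + t(y(35))) - 1*(-1584260) = (-971003 + (35*(70 + 35))**2) - 1*(-1584260) = (-971003 + (35*105)**2) + 1584260 = (-971003 + 3675**2) + 1584260 = (-971003 + 13505625) + 1584260 = 12534622 + 1584260 = 14118882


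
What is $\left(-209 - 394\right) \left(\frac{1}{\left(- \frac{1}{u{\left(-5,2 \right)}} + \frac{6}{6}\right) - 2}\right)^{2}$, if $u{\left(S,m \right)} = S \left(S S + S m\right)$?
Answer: $- \frac{3391875}{5476} \approx -619.41$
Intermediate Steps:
$u{\left(S,m \right)} = S \left(S^{2} + S m\right)$
$\left(-209 - 394\right) \left(\frac{1}{\left(- \frac{1}{u{\left(-5,2 \right)}} + \frac{6}{6}\right) - 2}\right)^{2} = \left(-209 - 394\right) \left(\frac{1}{\left(- \frac{1}{\left(-5\right)^{2} \left(-5 + 2\right)} + \frac{6}{6}\right) - 2}\right)^{2} = - 603 \left(\frac{1}{\left(- \frac{1}{25 \left(-3\right)} + 6 \cdot \frac{1}{6}\right) - 2}\right)^{2} = - 603 \left(\frac{1}{\left(- \frac{1}{-75} + 1\right) - 2}\right)^{2} = - 603 \left(\frac{1}{\left(\left(-1\right) \left(- \frac{1}{75}\right) + 1\right) - 2}\right)^{2} = - 603 \left(\frac{1}{\left(\frac{1}{75} + 1\right) - 2}\right)^{2} = - 603 \left(\frac{1}{\frac{76}{75} - 2}\right)^{2} = - 603 \left(\frac{1}{- \frac{74}{75}}\right)^{2} = - 603 \left(- \frac{75}{74}\right)^{2} = \left(-603\right) \frac{5625}{5476} = - \frac{3391875}{5476}$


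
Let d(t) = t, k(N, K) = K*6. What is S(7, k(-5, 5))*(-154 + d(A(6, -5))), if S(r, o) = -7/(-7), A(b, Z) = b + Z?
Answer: -153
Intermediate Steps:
k(N, K) = 6*K
A(b, Z) = Z + b
S(r, o) = 1 (S(r, o) = -7*(-1/7) = 1)
S(7, k(-5, 5))*(-154 + d(A(6, -5))) = 1*(-154 + (-5 + 6)) = 1*(-154 + 1) = 1*(-153) = -153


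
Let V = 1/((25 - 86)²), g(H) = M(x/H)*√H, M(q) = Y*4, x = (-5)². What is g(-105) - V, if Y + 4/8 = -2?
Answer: -1/3721 - 10*I*√105 ≈ -0.00026874 - 102.47*I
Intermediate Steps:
Y = -5/2 (Y = -½ - 2 = -5/2 ≈ -2.5000)
x = 25
M(q) = -10 (M(q) = -5/2*4 = -10)
g(H) = -10*√H
V = 1/3721 (V = 1/((-61)²) = 1/3721 ≈ 0.00026874)
g(-105) - V = -10*I*√105 - 1*1/3721 = -10*I*√105 - 1/3721 = -1/3721 - 10*I*√105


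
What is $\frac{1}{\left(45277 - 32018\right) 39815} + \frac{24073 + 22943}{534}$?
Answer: $\frac{4136679918149}{46983730565} \approx 88.045$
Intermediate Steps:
$\frac{1}{\left(45277 - 32018\right) 39815} + \frac{24073 + 22943}{534} = \frac{1}{13259} \cdot \frac{1}{39815} + 47016 \cdot \frac{1}{534} = \frac{1}{13259} \cdot \frac{1}{39815} + \frac{7836}{89} = \frac{1}{527907085} + \frac{7836}{89} = \frac{4136679918149}{46983730565}$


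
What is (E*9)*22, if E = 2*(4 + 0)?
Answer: 1584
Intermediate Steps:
E = 8 (E = 2*4 = 8)
(E*9)*22 = (8*9)*22 = 72*22 = 1584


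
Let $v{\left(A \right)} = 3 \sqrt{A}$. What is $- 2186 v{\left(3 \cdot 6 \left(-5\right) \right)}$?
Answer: $- 19674 i \sqrt{10} \approx - 62215.0 i$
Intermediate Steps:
$- 2186 v{\left(3 \cdot 6 \left(-5\right) \right)} = - 2186 \cdot 3 \sqrt{3 \cdot 6 \left(-5\right)} = - 2186 \cdot 3 \sqrt{18 \left(-5\right)} = - 2186 \cdot 3 \sqrt{-90} = - 2186 \cdot 3 \cdot 3 i \sqrt{10} = - 2186 \cdot 9 i \sqrt{10} = - 19674 i \sqrt{10}$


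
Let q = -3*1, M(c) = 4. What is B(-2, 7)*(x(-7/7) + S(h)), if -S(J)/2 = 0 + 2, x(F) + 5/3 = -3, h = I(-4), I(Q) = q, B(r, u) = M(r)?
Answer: -104/3 ≈ -34.667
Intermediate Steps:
B(r, u) = 4
q = -3
I(Q) = -3
h = -3
x(F) = -14/3 (x(F) = -5/3 - 3 = -14/3)
S(J) = -4 (S(J) = -2*(0 + 2) = -2*2 = -4)
B(-2, 7)*(x(-7/7) + S(h)) = 4*(-14/3 - 4) = 4*(-26/3) = -104/3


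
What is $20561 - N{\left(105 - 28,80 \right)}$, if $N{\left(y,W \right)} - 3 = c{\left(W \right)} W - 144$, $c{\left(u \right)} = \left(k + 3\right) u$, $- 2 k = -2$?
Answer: $-4898$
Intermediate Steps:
$k = 1$ ($k = \left(- \frac{1}{2}\right) \left(-2\right) = 1$)
$c{\left(u \right)} = 4 u$ ($c{\left(u \right)} = \left(1 + 3\right) u = 4 u$)
$N{\left(y,W \right)} = -141 + 4 W^{2}$ ($N{\left(y,W \right)} = 3 + \left(4 W W - 144\right) = 3 + \left(4 W^{2} - 144\right) = 3 + \left(-144 + 4 W^{2}\right) = -141 + 4 W^{2}$)
$20561 - N{\left(105 - 28,80 \right)} = 20561 - \left(-141 + 4 \cdot 80^{2}\right) = 20561 - \left(-141 + 4 \cdot 6400\right) = 20561 - \left(-141 + 25600\right) = 20561 - 25459 = -4898$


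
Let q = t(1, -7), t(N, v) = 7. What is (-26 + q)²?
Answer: 361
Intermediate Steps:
q = 7
(-26 + q)² = (-26 + 7)² = (-19)² = 361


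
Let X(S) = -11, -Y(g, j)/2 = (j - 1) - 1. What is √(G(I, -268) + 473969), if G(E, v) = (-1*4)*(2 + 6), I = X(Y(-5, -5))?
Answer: √473937 ≈ 688.43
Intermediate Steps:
Y(g, j) = 4 - 2*j (Y(g, j) = -2*((j - 1) - 1) = -2*((-1 + j) - 1) = -2*(-2 + j) = 4 - 2*j)
I = -11
G(E, v) = -32 (G(E, v) = -4*8 = -32)
√(G(I, -268) + 473969) = √(-32 + 473969) = √473937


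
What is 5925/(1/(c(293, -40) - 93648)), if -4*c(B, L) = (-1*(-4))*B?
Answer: -556600425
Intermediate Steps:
c(B, L) = -B (c(B, L) = -(-1*(-4))*B/4 = -B)
5925/(1/(c(293, -40) - 93648)) = 5925/(1/(-1*293 - 93648)) = 5925/(1/(-293 - 93648)) = 5925/(1/(-93941)) = 5925/(-1/93941) = 5925*(-93941) = -556600425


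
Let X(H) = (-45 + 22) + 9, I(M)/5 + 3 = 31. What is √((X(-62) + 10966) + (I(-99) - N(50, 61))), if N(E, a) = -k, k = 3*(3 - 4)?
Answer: √11089 ≈ 105.30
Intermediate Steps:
I(M) = 140 (I(M) = -15 + 5*31 = -15 + 155 = 140)
k = -3 (k = 3*(-1) = -3)
N(E, a) = 3 (N(E, a) = -1*(-3) = 3)
X(H) = -14 (X(H) = -23 + 9 = -14)
√((X(-62) + 10966) + (I(-99) - N(50, 61))) = √((-14 + 10966) + (140 - 1*3)) = √(10952 + (140 - 3)) = √(10952 + 137) = √11089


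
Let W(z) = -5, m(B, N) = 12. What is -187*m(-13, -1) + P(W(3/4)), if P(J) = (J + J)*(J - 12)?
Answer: -2074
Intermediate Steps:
P(J) = 2*J*(-12 + J) (P(J) = (2*J)*(-12 + J) = 2*J*(-12 + J))
-187*m(-13, -1) + P(W(3/4)) = -187*12 + 2*(-5)*(-12 - 5) = -2244 + 2*(-5)*(-17) = -2244 + 170 = -2074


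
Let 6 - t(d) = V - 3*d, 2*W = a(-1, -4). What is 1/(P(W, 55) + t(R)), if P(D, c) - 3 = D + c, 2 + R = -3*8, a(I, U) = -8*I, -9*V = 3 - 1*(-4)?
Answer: -9/83 ≈ -0.10843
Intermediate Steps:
V = -7/9 (V = -(3 - 1*(-4))/9 = -(3 + 4)/9 = -1/9*7 = -7/9 ≈ -0.77778)
W = 4 (W = (-8*(-1))/2 = (1/2)*8 = 4)
R = -26 (R = -2 - 3*8 = -2 - 24 = -26)
P(D, c) = 3 + D + c (P(D, c) = 3 + (D + c) = 3 + D + c)
t(d) = 61/9 + 3*d (t(d) = 6 - (-7/9 - 3*d) = 6 + (7/9 + 3*d) = 61/9 + 3*d)
1/(P(W, 55) + t(R)) = 1/((3 + 4 + 55) + (61/9 + 3*(-26))) = 1/(62 + (61/9 - 78)) = 1/(62 - 641/9) = 1/(-83/9) = -9/83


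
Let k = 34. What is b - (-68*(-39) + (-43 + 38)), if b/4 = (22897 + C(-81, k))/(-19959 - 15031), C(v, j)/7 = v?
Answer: -9270785/3499 ≈ -2649.6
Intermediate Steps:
C(v, j) = 7*v
b = -8932/3499 (b = 4*((22897 + 7*(-81))/(-19959 - 15031)) = 4*((22897 - 567)/(-34990)) = 4*(22330*(-1/34990)) = 4*(-2233/3499) = -8932/3499 ≈ -2.5527)
b - (-68*(-39) + (-43 + 38)) = -8932/3499 - (-68*(-39) + (-43 + 38)) = -8932/3499 - (2652 - 5) = -8932/3499 - 1*2647 = -8932/3499 - 2647 = -9270785/3499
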